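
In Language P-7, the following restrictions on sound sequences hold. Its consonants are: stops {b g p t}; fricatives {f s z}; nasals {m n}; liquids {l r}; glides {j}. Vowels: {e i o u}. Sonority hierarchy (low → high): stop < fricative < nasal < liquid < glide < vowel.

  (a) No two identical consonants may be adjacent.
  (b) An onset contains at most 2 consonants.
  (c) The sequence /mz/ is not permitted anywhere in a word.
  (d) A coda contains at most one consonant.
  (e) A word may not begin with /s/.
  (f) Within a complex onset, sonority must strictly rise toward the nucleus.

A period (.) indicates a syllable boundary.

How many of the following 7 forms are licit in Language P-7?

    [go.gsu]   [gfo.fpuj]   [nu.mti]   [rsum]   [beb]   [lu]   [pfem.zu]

[go.gsu] — σ1 onset /g/, coda /∅/ ok; σ2 onset /gs/ (1→2 rises), coda /∅/ ok → licit
[gfo.fpuj] — violates constraint (f): syllable 2 onset /fp/: /f/ (fricative, 2) → /p/ (stop, 1) does not rise → illicit
[nu.mti] — violates constraint (f): syllable 2 onset /mt/: /m/ (nasal, 3) → /t/ (stop, 1) does not rise → illicit
[rsum] — violates constraint (f): syllable 1 onset /rs/: /r/ (liquid, 4) → /s/ (fricative, 2) does not rise → illicit
[beb] — σ1 onset /b/, coda /b/ ok → licit
[lu] — σ1 onset /l/, coda /∅/ ok → licit
[pfem.zu] — violates constraint (c): contains banned sequence /mz/ → illicit
Licit: [go.gsu], [beb], [lu] → 3.

3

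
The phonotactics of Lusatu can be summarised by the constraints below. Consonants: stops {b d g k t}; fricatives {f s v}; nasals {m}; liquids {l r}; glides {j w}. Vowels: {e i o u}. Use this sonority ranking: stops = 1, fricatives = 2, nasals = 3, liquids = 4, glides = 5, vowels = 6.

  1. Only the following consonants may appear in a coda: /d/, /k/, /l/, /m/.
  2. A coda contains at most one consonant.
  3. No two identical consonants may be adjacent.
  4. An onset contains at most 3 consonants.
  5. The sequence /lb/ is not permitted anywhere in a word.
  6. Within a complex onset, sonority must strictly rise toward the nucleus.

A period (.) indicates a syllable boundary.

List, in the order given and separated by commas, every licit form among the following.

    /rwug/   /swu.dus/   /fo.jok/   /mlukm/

/fo.jok/

/rwug/ — violates constraint 1: syllable 1 coda contains /g/, which is not a licensed coda consonant → illicit
/swu.dus/ — violates constraint 1: syllable 2 coda contains /s/, which is not a licensed coda consonant → illicit
/fo.jok/ — σ1 onset /f/, coda /∅/ ok; σ2 onset /j/, coda /k/ ok → licit
/mlukm/ — violates constraint 2: syllable 1 coda /km/ has 2 consonants (> 1) → illicit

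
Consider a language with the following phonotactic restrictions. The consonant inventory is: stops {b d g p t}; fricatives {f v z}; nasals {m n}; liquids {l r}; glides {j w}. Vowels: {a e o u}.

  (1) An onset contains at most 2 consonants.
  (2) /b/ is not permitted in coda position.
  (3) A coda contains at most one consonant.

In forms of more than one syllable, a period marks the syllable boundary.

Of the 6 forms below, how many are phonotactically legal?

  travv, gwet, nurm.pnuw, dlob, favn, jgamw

1

travv — violates constraint 3: syllable 1 coda /vv/ has 2 consonants (> 1) → phonotactically illegal
gwet — σ1 onset /gw/ (2C), coda /t/ ok → phonotactically legal
nurm.pnuw — violates constraint 3: syllable 1 coda /rm/ has 2 consonants (> 1) → phonotactically illegal
dlob — violates constraint 2: syllable 1 coda contains /b/ → phonotactically illegal
favn — violates constraint 3: syllable 1 coda /vn/ has 2 consonants (> 1) → phonotactically illegal
jgamw — violates constraint 3: syllable 1 coda /mw/ has 2 consonants (> 1) → phonotactically illegal
Phonotactically legal: gwet → 1.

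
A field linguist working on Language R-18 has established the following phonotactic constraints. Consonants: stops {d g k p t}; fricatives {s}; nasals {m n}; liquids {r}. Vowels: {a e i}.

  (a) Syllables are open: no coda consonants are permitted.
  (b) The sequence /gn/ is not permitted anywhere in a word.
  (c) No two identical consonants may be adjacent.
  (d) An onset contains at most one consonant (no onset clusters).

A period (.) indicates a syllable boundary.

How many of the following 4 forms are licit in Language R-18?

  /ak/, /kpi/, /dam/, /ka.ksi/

/ak/ — violates constraint (a): syllable 1 coda /k/ has 1 consonant (> 0) → illicit
/kpi/ — violates constraint (d): syllable 1 onset /kp/ has 2 consonants (> 1) → illicit
/dam/ — violates constraint (a): syllable 1 coda /m/ has 1 consonant (> 0) → illicit
/ka.ksi/ — violates constraint (d): syllable 2 onset /ks/ has 2 consonants (> 1) → illicit
No form is licit → 0.

0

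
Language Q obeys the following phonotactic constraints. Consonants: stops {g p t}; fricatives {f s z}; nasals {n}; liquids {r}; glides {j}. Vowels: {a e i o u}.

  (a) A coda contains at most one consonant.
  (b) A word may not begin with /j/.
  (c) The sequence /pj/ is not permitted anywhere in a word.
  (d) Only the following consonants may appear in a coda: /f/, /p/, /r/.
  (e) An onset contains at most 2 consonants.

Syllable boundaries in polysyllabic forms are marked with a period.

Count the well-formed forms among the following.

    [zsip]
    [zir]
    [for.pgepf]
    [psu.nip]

[zsip] — σ1 onset /zs/ (2C), coda /p/ ok → well-formed
[zir] — σ1 onset /z/, coda /r/ ok → well-formed
[for.pgepf] — violates constraint (a): syllable 2 coda /pf/ has 2 consonants (> 1) → ill-formed
[psu.nip] — σ1 onset /ps/ (2C), coda /∅/ ok; σ2 onset /n/, coda /p/ ok → well-formed
Well-formed: [zsip], [zir], [psu.nip] → 3.

3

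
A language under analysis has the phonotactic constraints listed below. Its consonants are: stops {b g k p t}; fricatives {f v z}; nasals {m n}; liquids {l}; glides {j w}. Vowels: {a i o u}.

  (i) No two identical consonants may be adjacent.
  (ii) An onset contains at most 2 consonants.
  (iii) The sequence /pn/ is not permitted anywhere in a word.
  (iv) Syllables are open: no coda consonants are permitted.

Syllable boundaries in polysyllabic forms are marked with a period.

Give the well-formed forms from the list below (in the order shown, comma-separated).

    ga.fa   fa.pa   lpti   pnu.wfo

ga.fa — σ1 onset /g/, coda /∅/ ok; σ2 onset /f/, coda /∅/ ok → well-formed
fa.pa — σ1 onset /f/, coda /∅/ ok; σ2 onset /p/, coda /∅/ ok → well-formed
lpti — violates constraint (ii): syllable 1 onset /lpt/ has 3 consonants (> 2) → ill-formed
pnu.wfo — violates constraint (iii): contains banned sequence /pn/ → ill-formed

ga.fa, fa.pa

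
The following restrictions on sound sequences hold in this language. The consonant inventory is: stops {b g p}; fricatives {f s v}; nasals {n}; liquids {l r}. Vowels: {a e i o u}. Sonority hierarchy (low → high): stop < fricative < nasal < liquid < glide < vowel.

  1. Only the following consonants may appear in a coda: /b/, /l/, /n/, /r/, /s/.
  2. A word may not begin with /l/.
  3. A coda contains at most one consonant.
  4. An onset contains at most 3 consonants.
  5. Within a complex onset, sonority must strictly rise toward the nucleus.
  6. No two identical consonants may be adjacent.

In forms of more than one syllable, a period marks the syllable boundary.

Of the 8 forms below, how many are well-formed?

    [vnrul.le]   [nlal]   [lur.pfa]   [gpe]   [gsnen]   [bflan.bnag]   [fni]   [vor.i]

[vnrul.le] — violates constraint 6: adjacent identical consonants /ll/ → ill-formed
[nlal] — σ1 onset /nl/ (3→4 rises), coda /l/ ok → well-formed
[lur.pfa] — violates constraint 2: word begins with /l/ → ill-formed
[gpe] — violates constraint 5: syllable 1 onset /gp/: /g/ (stop, 1) → /p/ (stop, 1) does not rise → ill-formed
[gsnen] — σ1 onset /gsn/ (1→2→3 rises), coda /n/ ok → well-formed
[bflan.bnag] — violates constraint 1: syllable 2 coda contains /g/, which is not a licensed coda consonant → ill-formed
[fni] — σ1 onset /fn/ (2→3 rises), coda /∅/ ok → well-formed
[vor.i] — σ1 onset /v/, coda /r/ ok; σ2 onset /∅/, coda /∅/ ok → well-formed
Well-formed: [nlal], [gsnen], [fni], [vor.i] → 4.

4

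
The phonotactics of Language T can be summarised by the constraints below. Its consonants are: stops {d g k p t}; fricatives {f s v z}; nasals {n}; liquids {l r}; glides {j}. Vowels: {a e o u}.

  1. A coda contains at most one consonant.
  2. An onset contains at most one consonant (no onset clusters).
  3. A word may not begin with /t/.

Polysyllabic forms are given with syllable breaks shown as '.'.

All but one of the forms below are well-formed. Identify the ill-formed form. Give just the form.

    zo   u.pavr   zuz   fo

zo — σ1 onset /z/, coda /∅/ ok → well-formed
u.pavr — violates constraint 1: syllable 2 coda /vr/ has 2 consonants (> 1) → ill-formed
zuz — σ1 onset /z/, coda /z/ ok → well-formed
fo — σ1 onset /f/, coda /∅/ ok → well-formed

u.pavr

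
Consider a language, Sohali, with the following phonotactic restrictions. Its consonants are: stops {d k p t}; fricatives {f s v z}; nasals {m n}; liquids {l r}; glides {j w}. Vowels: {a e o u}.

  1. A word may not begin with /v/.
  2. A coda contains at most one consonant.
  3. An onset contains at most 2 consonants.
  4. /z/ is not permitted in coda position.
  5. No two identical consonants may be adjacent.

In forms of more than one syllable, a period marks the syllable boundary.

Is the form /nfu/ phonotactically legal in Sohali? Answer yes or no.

/nfu/ — σ1 onset /nf/ (2C), coda /∅/ ok → phonotactically legal

yes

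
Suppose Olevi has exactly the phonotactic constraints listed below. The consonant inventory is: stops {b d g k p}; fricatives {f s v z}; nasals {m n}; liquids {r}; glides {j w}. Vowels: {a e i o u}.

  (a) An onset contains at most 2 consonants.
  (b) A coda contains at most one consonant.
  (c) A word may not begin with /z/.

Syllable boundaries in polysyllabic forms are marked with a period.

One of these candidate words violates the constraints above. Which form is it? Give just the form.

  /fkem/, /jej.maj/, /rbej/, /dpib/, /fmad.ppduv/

/fmad.ppduv/

/fkem/ — σ1 onset /fk/ (2C), coda /m/ ok → licit
/jej.maj/ — σ1 onset /j/, coda /j/ ok; σ2 onset /m/, coda /j/ ok → licit
/rbej/ — σ1 onset /rb/ (2C), coda /j/ ok → licit
/dpib/ — σ1 onset /dp/ (2C), coda /b/ ok → licit
/fmad.ppduv/ — violates constraint (a): syllable 2 onset /ppd/ has 3 consonants (> 2) → illicit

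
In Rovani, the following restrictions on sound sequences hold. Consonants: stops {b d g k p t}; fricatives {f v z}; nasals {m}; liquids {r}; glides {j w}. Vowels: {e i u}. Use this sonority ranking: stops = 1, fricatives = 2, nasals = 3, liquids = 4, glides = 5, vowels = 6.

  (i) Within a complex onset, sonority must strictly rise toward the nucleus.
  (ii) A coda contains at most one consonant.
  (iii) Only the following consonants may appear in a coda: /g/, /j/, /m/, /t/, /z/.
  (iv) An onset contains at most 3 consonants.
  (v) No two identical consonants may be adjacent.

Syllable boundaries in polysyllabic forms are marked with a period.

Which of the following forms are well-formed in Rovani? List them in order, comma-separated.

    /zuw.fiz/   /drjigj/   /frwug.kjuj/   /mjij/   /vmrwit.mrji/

/zuw.fiz/ — violates constraint (iii): syllable 1 coda contains /w/, which is not a licensed coda consonant → ill-formed
/drjigj/ — violates constraint (ii): syllable 1 coda /gj/ has 2 consonants (> 1) → ill-formed
/frwug.kjuj/ — σ1 onset /frw/ (2→4→5 rises), coda /g/ ok; σ2 onset /kj/ (1→5 rises), coda /j/ ok → well-formed
/mjij/ — σ1 onset /mj/ (3→5 rises), coda /j/ ok → well-formed
/vmrwit.mrji/ — violates constraint (iv): syllable 1 onset /vmrw/ has 4 consonants (> 3) → ill-formed

/frwug.kjuj/, /mjij/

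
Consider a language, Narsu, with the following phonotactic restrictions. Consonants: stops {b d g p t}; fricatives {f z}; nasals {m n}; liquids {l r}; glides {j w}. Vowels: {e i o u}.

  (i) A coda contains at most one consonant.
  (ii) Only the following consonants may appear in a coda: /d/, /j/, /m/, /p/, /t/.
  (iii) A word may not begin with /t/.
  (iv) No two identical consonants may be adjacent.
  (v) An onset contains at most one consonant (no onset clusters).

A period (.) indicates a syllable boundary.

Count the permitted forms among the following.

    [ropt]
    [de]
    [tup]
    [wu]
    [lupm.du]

[ropt] — violates constraint (i): syllable 1 coda /pt/ has 2 consonants (> 1) → not permitted
[de] — σ1 onset /d/, coda /∅/ ok → permitted
[tup] — violates constraint (iii): word begins with /t/ → not permitted
[wu] — σ1 onset /w/, coda /∅/ ok → permitted
[lupm.du] — violates constraint (i): syllable 1 coda /pm/ has 2 consonants (> 1) → not permitted
Permitted: [de], [wu] → 2.

2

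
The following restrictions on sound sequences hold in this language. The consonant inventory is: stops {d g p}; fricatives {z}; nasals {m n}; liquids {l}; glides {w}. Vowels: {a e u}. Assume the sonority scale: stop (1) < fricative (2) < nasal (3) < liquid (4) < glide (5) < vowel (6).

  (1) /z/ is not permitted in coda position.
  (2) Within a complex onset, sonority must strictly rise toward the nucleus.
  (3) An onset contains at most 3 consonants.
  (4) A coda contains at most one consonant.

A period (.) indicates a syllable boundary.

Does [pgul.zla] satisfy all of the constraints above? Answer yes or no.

no

[pgul.zla] — violates constraint 2: syllable 1 onset /pg/: /p/ (stop, 1) → /g/ (stop, 1) does not rise → illicit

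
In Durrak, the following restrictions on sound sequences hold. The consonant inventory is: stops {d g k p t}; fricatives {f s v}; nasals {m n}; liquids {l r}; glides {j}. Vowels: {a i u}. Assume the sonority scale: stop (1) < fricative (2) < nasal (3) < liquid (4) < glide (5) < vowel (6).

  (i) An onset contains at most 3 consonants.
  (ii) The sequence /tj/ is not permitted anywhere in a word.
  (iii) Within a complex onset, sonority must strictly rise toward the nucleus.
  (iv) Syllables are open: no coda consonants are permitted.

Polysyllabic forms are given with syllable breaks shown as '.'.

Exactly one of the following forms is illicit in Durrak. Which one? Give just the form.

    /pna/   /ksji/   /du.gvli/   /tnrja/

/tnrja/

/pna/ — σ1 onset /pn/ (1→3 rises), coda /∅/ ok → licit
/ksji/ — σ1 onset /ksj/ (1→2→5 rises), coda /∅/ ok → licit
/du.gvli/ — σ1 onset /d/, coda /∅/ ok; σ2 onset /gvl/ (1→2→4 rises), coda /∅/ ok → licit
/tnrja/ — violates constraint (i): syllable 1 onset /tnrj/ has 4 consonants (> 3) → illicit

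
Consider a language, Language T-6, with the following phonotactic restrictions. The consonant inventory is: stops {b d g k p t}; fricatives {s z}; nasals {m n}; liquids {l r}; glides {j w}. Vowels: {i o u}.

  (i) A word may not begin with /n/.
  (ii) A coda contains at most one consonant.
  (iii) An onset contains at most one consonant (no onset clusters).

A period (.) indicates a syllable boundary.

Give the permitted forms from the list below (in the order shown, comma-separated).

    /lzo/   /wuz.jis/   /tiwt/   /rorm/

/wuz.jis/

/lzo/ — violates constraint (iii): syllable 1 onset /lz/ has 2 consonants (> 1) → not permitted
/wuz.jis/ — σ1 onset /w/, coda /z/ ok; σ2 onset /j/, coda /s/ ok → permitted
/tiwt/ — violates constraint (ii): syllable 1 coda /wt/ has 2 consonants (> 1) → not permitted
/rorm/ — violates constraint (ii): syllable 1 coda /rm/ has 2 consonants (> 1) → not permitted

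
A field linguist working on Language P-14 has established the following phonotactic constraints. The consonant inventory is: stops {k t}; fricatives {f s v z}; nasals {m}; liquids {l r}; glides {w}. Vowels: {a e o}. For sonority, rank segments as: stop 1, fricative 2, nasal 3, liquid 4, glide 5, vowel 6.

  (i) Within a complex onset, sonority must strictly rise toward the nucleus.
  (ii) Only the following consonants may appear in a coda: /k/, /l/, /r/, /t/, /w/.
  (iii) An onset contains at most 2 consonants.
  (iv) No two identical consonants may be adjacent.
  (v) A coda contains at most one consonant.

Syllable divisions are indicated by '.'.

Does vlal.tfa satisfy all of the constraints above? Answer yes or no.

yes

vlal.tfa — σ1 onset /vl/ (2→4 rises), coda /l/ ok; σ2 onset /tf/ (1→2 rises), coda /∅/ ok → permitted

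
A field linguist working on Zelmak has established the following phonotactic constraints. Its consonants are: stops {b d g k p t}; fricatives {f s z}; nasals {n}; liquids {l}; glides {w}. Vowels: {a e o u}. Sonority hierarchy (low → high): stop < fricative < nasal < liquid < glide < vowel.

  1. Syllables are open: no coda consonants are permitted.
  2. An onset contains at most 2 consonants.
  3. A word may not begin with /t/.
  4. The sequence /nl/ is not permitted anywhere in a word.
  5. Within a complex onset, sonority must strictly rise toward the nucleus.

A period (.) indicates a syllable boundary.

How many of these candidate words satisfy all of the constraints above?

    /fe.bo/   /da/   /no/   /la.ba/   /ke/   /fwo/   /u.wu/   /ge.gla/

8

/fe.bo/ — σ1 onset /f/, coda /∅/ ok; σ2 onset /b/, coda /∅/ ok → permitted
/da/ — σ1 onset /d/, coda /∅/ ok → permitted
/no/ — σ1 onset /n/, coda /∅/ ok → permitted
/la.ba/ — σ1 onset /l/, coda /∅/ ok; σ2 onset /b/, coda /∅/ ok → permitted
/ke/ — σ1 onset /k/, coda /∅/ ok → permitted
/fwo/ — σ1 onset /fw/ (2→5 rises), coda /∅/ ok → permitted
/u.wu/ — σ1 onset /∅/, coda /∅/ ok; σ2 onset /w/, coda /∅/ ok → permitted
/ge.gla/ — σ1 onset /g/, coda /∅/ ok; σ2 onset /gl/ (1→4 rises), coda /∅/ ok → permitted
Permitted: /fe.bo/, /da/, /no/, /la.ba/, /ke/, /fwo/, /u.wu/, /ge.gla/ → 8.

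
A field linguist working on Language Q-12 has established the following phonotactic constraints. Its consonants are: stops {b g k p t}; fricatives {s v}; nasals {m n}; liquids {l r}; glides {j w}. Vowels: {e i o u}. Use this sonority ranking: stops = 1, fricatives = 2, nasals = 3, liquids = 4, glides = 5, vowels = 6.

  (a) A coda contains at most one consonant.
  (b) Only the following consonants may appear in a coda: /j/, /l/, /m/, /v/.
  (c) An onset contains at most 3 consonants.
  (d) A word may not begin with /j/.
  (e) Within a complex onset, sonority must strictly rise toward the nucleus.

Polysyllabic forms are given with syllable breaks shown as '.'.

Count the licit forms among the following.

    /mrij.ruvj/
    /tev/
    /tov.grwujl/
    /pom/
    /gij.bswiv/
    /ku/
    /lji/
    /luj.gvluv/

/mrij.ruvj/ — violates constraint (a): syllable 2 coda /vj/ has 2 consonants (> 1) → illicit
/tev/ — σ1 onset /t/, coda /v/ ok → licit
/tov.grwujl/ — violates constraint (a): syllable 2 coda /jl/ has 2 consonants (> 1) → illicit
/pom/ — σ1 onset /p/, coda /m/ ok → licit
/gij.bswiv/ — σ1 onset /g/, coda /j/ ok; σ2 onset /bsw/ (1→2→5 rises), coda /v/ ok → licit
/ku/ — σ1 onset /k/, coda /∅/ ok → licit
/lji/ — σ1 onset /lj/ (4→5 rises), coda /∅/ ok → licit
/luj.gvluv/ — σ1 onset /l/, coda /j/ ok; σ2 onset /gvl/ (1→2→4 rises), coda /v/ ok → licit
Licit: /tev/, /pom/, /gij.bswiv/, /ku/, /lji/, /luj.gvluv/ → 6.

6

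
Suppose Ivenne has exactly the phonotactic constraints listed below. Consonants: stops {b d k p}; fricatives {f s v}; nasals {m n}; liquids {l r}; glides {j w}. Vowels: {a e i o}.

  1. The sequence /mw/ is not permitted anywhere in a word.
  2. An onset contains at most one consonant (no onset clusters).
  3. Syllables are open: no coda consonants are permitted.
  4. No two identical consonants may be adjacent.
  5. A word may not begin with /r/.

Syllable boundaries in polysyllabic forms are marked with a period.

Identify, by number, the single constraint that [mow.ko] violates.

3

[mow.ko]: syllable 1 coda /w/ has 1 consonant (> 0).
This is a violation of constraint 3: "Syllables are open: no coda consonants are permitted."
The remaining constraints (1, 2, 4, 5) are satisfied.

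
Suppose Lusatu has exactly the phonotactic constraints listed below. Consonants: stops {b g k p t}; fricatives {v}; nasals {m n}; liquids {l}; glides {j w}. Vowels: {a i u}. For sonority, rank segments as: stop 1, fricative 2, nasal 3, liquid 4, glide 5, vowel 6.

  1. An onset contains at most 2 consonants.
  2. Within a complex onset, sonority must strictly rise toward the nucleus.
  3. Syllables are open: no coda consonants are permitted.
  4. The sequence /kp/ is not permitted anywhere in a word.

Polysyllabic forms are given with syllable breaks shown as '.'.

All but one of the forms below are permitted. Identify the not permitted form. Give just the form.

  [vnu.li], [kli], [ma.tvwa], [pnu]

[vnu.li] — σ1 onset /vn/ (2→3 rises), coda /∅/ ok; σ2 onset /l/, coda /∅/ ok → permitted
[kli] — σ1 onset /kl/ (1→4 rises), coda /∅/ ok → permitted
[ma.tvwa] — violates constraint 1: syllable 2 onset /tvw/ has 3 consonants (> 2) → not permitted
[pnu] — σ1 onset /pn/ (1→3 rises), coda /∅/ ok → permitted

[ma.tvwa]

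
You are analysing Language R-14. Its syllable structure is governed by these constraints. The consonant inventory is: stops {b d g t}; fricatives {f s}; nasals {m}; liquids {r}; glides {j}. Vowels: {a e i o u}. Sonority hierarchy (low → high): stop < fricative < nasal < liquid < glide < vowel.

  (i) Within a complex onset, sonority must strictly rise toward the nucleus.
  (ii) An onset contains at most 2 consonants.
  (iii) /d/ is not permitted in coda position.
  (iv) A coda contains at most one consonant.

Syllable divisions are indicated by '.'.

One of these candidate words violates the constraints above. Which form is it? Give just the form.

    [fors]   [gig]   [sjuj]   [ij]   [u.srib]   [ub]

[fors] — violates constraint (iv): syllable 1 coda /rs/ has 2 consonants (> 1) → phonotactically illegal
[gig] — σ1 onset /g/, coda /g/ ok → phonotactically legal
[sjuj] — σ1 onset /sj/ (2→5 rises), coda /j/ ok → phonotactically legal
[ij] — σ1 onset /∅/, coda /j/ ok → phonotactically legal
[u.srib] — σ1 onset /∅/, coda /∅/ ok; σ2 onset /sr/ (2→4 rises), coda /b/ ok → phonotactically legal
[ub] — σ1 onset /∅/, coda /b/ ok → phonotactically legal

[fors]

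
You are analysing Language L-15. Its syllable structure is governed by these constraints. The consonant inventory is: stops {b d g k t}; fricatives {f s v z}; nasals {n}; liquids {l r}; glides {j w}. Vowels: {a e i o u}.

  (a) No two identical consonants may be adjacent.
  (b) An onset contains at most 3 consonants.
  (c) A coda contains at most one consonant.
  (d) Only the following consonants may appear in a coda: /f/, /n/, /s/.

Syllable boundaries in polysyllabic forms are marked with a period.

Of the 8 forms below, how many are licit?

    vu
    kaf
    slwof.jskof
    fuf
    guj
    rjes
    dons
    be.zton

vu — σ1 onset /v/, coda /∅/ ok → licit
kaf — σ1 onset /k/, coda /f/ ok → licit
slwof.jskof — σ1 onset /slw/ (3C), coda /f/ ok; σ2 onset /jsk/ (3C), coda /f/ ok → licit
fuf — σ1 onset /f/, coda /f/ ok → licit
guj — violates constraint (d): syllable 1 coda contains /j/, which is not a licensed coda consonant → illicit
rjes — σ1 onset /rj/ (2C), coda /s/ ok → licit
dons — violates constraint (c): syllable 1 coda /ns/ has 2 consonants (> 1) → illicit
be.zton — σ1 onset /b/, coda /∅/ ok; σ2 onset /zt/ (2C), coda /n/ ok → licit
Licit: vu, kaf, slwof.jskof, fuf, rjes, be.zton → 6.

6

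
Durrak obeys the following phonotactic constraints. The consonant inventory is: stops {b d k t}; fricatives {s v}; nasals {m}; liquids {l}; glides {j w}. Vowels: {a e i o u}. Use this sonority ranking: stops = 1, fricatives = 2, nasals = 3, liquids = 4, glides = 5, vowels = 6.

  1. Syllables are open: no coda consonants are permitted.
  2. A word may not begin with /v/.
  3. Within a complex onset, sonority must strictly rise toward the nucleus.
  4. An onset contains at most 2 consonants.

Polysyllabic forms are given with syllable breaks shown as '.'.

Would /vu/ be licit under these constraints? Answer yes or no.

/vu/ — violates constraint 2: word begins with /v/ → illicit

no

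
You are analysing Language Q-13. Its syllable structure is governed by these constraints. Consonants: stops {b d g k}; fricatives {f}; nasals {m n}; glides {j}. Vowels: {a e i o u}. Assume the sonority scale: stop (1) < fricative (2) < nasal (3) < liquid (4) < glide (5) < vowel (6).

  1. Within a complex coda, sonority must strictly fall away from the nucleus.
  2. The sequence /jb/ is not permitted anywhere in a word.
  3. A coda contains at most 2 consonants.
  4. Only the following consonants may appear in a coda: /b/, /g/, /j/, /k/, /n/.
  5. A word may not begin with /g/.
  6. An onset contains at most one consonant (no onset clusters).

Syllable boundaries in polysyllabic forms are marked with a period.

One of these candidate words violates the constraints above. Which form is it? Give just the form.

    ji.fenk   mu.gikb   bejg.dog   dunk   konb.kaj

ji.fenk — σ1 onset /j/, coda /∅/ ok; σ2 onset /f/, coda /nk/ (3→1 falls) ok → well-formed
mu.gikb — violates constraint 1: syllable 2 coda /kb/: /k/ (stop, 1) → /b/ (stop, 1) does not fall → ill-formed
bejg.dog — σ1 onset /b/, coda /jg/ (5→1 falls) ok; σ2 onset /d/, coda /g/ ok → well-formed
dunk — σ1 onset /d/, coda /nk/ (3→1 falls) ok → well-formed
konb.kaj — σ1 onset /k/, coda /nb/ (3→1 falls) ok; σ2 onset /k/, coda /j/ ok → well-formed

mu.gikb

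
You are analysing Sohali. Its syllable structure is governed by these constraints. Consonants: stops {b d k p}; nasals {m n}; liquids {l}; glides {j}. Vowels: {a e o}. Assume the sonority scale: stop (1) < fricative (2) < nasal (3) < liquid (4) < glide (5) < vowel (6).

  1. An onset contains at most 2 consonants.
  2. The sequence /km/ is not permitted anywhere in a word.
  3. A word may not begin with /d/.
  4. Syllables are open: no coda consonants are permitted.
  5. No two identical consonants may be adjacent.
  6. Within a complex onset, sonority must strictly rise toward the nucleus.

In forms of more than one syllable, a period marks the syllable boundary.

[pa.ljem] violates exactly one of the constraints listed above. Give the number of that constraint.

[pa.ljem]: syllable 2 coda /m/ has 1 consonant (> 0).
This is a violation of constraint 4: "Syllables are open: no coda consonants are permitted."
The remaining constraints (1, 2, 3, 5, 6) are satisfied.

4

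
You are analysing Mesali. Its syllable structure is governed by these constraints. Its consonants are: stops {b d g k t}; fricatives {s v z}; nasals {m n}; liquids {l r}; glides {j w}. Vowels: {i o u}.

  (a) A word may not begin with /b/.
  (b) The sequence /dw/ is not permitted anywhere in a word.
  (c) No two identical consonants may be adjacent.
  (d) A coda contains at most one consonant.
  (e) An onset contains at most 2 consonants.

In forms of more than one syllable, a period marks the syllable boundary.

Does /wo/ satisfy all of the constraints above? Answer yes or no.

yes

/wo/ — σ1 onset /w/, coda /∅/ ok → phonotactically legal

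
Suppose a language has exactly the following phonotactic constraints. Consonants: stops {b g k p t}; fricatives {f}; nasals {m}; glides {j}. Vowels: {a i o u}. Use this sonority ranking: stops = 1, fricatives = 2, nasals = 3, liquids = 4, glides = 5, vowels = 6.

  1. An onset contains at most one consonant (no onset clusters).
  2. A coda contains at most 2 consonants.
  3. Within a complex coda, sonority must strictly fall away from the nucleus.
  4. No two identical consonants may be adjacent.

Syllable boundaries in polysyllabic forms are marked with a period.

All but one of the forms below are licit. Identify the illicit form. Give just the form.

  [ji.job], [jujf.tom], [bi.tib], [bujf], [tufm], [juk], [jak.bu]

[ji.job] — σ1 onset /j/, coda /∅/ ok; σ2 onset /j/, coda /b/ ok → licit
[jujf.tom] — σ1 onset /j/, coda /jf/ (5→2 falls) ok; σ2 onset /t/, coda /m/ ok → licit
[bi.tib] — σ1 onset /b/, coda /∅/ ok; σ2 onset /t/, coda /b/ ok → licit
[bujf] — σ1 onset /b/, coda /jf/ (5→2 falls) ok → licit
[tufm] — violates constraint 3: syllable 1 coda /fm/: /f/ (fricative, 2) → /m/ (nasal, 3) does not fall → illicit
[juk] — σ1 onset /j/, coda /k/ ok → licit
[jak.bu] — σ1 onset /j/, coda /k/ ok; σ2 onset /b/, coda /∅/ ok → licit

[tufm]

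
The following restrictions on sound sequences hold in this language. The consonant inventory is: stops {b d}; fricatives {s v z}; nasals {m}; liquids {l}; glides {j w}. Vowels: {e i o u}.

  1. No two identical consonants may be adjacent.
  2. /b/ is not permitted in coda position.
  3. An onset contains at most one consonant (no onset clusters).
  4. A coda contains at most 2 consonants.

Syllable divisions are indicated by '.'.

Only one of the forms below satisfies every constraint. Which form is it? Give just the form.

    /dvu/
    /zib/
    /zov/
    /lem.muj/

/zov/

/dvu/ — violates constraint 3: syllable 1 onset /dv/ has 2 consonants (> 1) → ill-formed
/zib/ — violates constraint 2: syllable 1 coda contains /b/ → ill-formed
/zov/ — σ1 onset /z/, coda /v/ ok → well-formed
/lem.muj/ — violates constraint 1: adjacent identical consonants /mm/ → ill-formed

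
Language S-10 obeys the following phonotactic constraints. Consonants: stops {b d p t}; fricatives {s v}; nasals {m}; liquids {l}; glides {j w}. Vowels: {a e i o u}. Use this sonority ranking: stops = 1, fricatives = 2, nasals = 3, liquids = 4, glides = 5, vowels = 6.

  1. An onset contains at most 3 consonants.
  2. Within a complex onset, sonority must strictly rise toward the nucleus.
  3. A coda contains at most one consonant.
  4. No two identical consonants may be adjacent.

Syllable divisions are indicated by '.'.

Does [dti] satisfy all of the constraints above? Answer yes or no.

no

[dti] — violates constraint 2: syllable 1 onset /dt/: /d/ (stop, 1) → /t/ (stop, 1) does not rise → illicit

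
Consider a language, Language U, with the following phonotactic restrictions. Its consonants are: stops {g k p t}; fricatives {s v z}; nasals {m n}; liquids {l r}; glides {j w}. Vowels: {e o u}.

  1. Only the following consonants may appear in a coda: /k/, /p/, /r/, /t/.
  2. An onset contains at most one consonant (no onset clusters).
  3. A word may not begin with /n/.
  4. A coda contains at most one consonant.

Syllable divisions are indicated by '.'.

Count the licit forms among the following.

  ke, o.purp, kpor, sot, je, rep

ke — σ1 onset /k/, coda /∅/ ok → licit
o.purp — violates constraint 4: syllable 2 coda /rp/ has 2 consonants (> 1) → illicit
kpor — violates constraint 2: syllable 1 onset /kp/ has 2 consonants (> 1) → illicit
sot — σ1 onset /s/, coda /t/ ok → licit
je — σ1 onset /j/, coda /∅/ ok → licit
rep — σ1 onset /r/, coda /p/ ok → licit
Licit: ke, sot, je, rep → 4.

4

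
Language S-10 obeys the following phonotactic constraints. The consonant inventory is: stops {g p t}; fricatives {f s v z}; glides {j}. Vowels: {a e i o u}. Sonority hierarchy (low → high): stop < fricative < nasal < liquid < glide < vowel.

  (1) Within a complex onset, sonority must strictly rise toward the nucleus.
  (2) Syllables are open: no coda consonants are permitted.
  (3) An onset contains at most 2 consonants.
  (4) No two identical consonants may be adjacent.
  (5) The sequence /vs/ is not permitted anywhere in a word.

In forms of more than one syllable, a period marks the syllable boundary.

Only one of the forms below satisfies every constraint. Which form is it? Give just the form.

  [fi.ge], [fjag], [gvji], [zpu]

[fi.ge]

[fi.ge] — σ1 onset /f/, coda /∅/ ok; σ2 onset /g/, coda /∅/ ok → well-formed
[fjag] — violates constraint 2: syllable 1 coda /g/ has 1 consonant (> 0) → ill-formed
[gvji] — violates constraint 3: syllable 1 onset /gvj/ has 3 consonants (> 2) → ill-formed
[zpu] — violates constraint 1: syllable 1 onset /zp/: /z/ (fricative, 2) → /p/ (stop, 1) does not rise → ill-formed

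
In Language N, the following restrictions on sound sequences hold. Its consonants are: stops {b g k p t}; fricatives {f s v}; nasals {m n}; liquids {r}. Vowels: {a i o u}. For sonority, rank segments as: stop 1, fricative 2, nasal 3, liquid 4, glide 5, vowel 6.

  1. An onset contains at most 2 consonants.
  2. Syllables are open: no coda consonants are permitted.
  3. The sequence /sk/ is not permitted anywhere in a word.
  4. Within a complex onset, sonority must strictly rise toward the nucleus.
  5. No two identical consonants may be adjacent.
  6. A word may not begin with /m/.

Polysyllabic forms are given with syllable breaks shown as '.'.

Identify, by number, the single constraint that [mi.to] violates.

6

[mi.to]: word begins with /m/.
This is a violation of constraint 6: "A word may not begin with /m/."
The remaining constraints (1, 2, 3, 4, 5) are satisfied.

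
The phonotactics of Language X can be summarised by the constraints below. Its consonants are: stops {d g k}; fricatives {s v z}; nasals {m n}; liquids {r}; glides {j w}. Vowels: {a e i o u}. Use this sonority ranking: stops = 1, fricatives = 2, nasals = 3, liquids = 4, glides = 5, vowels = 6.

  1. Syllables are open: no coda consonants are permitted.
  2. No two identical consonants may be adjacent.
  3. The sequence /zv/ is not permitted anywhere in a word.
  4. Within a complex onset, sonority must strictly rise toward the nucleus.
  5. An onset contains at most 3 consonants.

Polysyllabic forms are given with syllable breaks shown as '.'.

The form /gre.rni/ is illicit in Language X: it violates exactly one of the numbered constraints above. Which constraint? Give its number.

/gre.rni/: syllable 2 onset /rn/: /r/ (liquid, 4) → /n/ (nasal, 3) does not rise.
This is a violation of constraint 4: "Within a complex onset, sonority must strictly rise toward the nucleus."
The remaining constraints (1, 2, 3, 5) are satisfied.

4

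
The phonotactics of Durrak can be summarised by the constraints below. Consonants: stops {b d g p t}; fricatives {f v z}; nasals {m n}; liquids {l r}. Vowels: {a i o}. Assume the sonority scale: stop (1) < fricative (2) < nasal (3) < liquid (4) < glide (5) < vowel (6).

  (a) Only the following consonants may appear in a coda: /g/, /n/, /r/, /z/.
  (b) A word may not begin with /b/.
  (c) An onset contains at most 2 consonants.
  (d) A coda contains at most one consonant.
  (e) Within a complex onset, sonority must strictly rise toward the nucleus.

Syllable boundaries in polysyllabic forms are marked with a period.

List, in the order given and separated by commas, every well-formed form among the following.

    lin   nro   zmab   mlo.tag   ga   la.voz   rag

lin, nro, mlo.tag, ga, la.voz, rag

lin — σ1 onset /l/, coda /n/ ok → well-formed
nro — σ1 onset /nr/ (3→4 rises), coda /∅/ ok → well-formed
zmab — violates constraint (a): syllable 1 coda contains /b/, which is not a licensed coda consonant → ill-formed
mlo.tag — σ1 onset /ml/ (3→4 rises), coda /∅/ ok; σ2 onset /t/, coda /g/ ok → well-formed
ga — σ1 onset /g/, coda /∅/ ok → well-formed
la.voz — σ1 onset /l/, coda /∅/ ok; σ2 onset /v/, coda /z/ ok → well-formed
rag — σ1 onset /r/, coda /g/ ok → well-formed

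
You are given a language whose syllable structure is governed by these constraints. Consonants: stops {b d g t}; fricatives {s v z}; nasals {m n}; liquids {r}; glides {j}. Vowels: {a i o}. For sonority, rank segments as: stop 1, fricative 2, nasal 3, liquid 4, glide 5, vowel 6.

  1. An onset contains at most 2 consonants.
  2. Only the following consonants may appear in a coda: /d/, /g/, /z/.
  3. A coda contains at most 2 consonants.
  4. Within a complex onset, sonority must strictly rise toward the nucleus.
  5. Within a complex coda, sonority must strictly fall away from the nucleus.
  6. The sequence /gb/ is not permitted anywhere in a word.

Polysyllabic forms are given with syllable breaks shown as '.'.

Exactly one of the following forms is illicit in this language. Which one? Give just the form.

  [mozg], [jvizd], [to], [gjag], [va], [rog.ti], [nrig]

[mozg] — σ1 onset /m/, coda /zg/ (2→1 falls) ok → licit
[jvizd] — violates constraint 4: syllable 1 onset /jv/: /j/ (glide, 5) → /v/ (fricative, 2) does not rise → illicit
[to] — σ1 onset /t/, coda /∅/ ok → licit
[gjag] — σ1 onset /gj/ (1→5 rises), coda /g/ ok → licit
[va] — σ1 onset /v/, coda /∅/ ok → licit
[rog.ti] — σ1 onset /r/, coda /g/ ok; σ2 onset /t/, coda /∅/ ok → licit
[nrig] — σ1 onset /nr/ (3→4 rises), coda /g/ ok → licit

[jvizd]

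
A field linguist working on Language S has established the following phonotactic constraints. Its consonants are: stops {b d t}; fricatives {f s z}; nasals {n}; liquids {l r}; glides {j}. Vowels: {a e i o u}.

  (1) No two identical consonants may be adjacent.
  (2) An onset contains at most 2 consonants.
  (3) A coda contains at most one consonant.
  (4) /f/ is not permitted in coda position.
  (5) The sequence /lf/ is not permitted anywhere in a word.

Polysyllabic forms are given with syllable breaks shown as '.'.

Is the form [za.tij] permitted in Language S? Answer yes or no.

yes

[za.tij] — σ1 onset /z/, coda /∅/ ok; σ2 onset /t/, coda /j/ ok → permitted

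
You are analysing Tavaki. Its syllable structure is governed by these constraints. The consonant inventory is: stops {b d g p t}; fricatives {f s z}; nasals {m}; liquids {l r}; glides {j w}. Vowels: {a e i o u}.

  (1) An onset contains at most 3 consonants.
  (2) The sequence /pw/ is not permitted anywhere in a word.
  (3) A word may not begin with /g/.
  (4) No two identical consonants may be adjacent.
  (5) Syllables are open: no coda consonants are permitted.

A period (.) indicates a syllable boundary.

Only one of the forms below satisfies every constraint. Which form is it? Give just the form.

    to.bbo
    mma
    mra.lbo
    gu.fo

to.bbo — violates constraint 4: adjacent identical consonants /bb/ → phonotactically illegal
mma — violates constraint 4: adjacent identical consonants /mm/ → phonotactically illegal
mra.lbo — σ1 onset /mr/ (2C), coda /∅/ ok; σ2 onset /lb/ (2C), coda /∅/ ok → phonotactically legal
gu.fo — violates constraint 3: word begins with /g/ → phonotactically illegal

mra.lbo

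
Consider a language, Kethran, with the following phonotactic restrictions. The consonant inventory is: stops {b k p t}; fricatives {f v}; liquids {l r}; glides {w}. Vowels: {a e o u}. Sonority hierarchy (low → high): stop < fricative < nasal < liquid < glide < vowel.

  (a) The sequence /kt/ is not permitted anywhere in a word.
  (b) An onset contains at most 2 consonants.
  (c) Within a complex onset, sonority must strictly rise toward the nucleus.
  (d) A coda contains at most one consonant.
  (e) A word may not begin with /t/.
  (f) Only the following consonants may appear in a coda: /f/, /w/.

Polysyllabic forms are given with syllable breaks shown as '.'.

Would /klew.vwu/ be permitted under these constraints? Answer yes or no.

yes

/klew.vwu/ — σ1 onset /kl/ (1→4 rises), coda /w/ ok; σ2 onset /vw/ (2→5 rises), coda /∅/ ok → permitted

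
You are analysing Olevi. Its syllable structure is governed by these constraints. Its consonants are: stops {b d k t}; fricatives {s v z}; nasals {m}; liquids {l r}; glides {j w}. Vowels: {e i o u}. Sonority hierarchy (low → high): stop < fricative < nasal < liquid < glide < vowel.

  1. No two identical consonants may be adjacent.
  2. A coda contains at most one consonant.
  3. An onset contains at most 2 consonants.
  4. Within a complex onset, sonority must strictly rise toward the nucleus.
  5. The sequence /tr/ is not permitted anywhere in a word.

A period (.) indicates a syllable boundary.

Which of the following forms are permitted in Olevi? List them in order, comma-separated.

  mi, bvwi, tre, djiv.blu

mi, djiv.blu

mi — σ1 onset /m/, coda /∅/ ok → permitted
bvwi — violates constraint 3: syllable 1 onset /bvw/ has 3 consonants (> 2) → not permitted
tre — violates constraint 5: contains banned sequence /tr/ → not permitted
djiv.blu — σ1 onset /dj/ (1→5 rises), coda /v/ ok; σ2 onset /bl/ (1→4 rises), coda /∅/ ok → permitted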